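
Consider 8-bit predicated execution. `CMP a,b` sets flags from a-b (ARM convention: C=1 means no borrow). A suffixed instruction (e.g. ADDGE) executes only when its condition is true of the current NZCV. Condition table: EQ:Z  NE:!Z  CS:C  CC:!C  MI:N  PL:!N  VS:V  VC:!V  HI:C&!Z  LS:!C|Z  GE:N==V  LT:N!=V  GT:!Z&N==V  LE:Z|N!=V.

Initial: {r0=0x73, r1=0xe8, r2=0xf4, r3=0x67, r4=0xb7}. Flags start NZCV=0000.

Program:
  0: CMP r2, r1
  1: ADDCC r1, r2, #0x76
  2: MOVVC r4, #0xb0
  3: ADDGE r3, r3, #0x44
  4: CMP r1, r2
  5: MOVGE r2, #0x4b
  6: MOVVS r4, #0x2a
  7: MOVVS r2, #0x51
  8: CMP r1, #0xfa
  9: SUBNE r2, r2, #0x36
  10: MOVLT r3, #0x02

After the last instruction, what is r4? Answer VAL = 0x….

0: ✓ CMP  NZCV=0010
1: · ADDCC
2: ✓ MOVVC  r4←0xb0
3: ✓ ADDGE  r3←0xab
4: ✓ CMP  NZCV=1000
5: · MOVGE
6: · MOVVS
7: · MOVVS
8: ✓ CMP  NZCV=1000
9: ✓ SUBNE  r2←0xbe
10: ✓ MOVLT  r3←0x02

VAL = 0xb0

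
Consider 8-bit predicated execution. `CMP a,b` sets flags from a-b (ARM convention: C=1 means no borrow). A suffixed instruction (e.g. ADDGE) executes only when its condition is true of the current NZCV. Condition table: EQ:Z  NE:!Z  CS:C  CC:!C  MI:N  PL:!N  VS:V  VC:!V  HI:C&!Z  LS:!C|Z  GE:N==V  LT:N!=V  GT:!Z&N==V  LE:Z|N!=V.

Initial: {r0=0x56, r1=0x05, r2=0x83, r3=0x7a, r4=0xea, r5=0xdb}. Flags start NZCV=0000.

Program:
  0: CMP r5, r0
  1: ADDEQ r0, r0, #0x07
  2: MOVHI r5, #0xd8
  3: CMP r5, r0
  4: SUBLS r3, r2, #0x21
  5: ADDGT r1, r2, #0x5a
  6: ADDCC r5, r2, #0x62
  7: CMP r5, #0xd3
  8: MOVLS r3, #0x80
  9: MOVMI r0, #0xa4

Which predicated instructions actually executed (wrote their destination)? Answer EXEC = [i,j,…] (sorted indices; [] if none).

[0] flags=1010 → (cmp)
[1] flags=1010 EQ?F → skip
[2] flags=1010 HI?T → r5=0xd8
[3] flags=1010 → (cmp)
[4] flags=1010 LS?F → skip
[5] flags=1010 GT?F → skip
[6] flags=1010 CC?F → skip
[7] flags=0010 → (cmp)
[8] flags=0010 LS?F → skip
[9] flags=0010 MI?F → skip

EXEC = [2]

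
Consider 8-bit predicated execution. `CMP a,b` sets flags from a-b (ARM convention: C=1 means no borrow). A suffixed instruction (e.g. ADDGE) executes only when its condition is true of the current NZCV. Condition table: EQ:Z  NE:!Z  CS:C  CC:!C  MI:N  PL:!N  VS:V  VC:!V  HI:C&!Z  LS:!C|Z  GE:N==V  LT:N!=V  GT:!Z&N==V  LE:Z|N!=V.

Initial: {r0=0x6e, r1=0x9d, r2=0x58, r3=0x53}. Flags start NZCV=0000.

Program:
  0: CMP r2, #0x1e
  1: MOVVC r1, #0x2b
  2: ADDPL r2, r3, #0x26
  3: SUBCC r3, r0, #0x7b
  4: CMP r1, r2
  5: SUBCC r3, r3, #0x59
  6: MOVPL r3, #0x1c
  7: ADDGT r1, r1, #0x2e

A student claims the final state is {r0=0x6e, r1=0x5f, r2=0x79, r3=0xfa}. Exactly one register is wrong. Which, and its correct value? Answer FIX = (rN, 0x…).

FIX = (r1, 0x2b)

[0] flags=0010 → (cmp)
[1] flags=0010 VC?T → r1=0x2b
[2] flags=0010 PL?T → r2=0x79
[3] flags=0010 CC?F → skip
[4] flags=1000 → (cmp)
[5] flags=1000 CC?T → r3=0xfa
[6] flags=1000 PL?F → skip
[7] flags=1000 GT?F → skip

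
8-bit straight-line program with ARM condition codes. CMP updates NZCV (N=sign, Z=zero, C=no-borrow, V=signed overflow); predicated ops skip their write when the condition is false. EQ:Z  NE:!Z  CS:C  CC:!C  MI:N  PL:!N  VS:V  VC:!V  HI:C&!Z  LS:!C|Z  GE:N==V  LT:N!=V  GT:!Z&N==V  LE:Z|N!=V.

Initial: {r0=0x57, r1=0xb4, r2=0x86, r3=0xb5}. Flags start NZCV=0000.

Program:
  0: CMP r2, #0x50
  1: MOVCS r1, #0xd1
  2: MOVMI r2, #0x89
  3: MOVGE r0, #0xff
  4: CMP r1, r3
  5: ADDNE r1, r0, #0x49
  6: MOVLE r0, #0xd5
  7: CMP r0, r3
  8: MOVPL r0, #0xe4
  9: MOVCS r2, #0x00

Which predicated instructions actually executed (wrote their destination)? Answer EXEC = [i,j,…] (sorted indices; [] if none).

0: ✓ CMP  NZCV=0011
1: ✓ MOVCS  r1←0xd1
2: · MOVMI
3: · MOVGE
4: ✓ CMP  NZCV=0010
5: ✓ ADDNE  r1←0xa0
6: · MOVLE
7: ✓ CMP  NZCV=1001
8: · MOVPL
9: · MOVCS

EXEC = [1,5]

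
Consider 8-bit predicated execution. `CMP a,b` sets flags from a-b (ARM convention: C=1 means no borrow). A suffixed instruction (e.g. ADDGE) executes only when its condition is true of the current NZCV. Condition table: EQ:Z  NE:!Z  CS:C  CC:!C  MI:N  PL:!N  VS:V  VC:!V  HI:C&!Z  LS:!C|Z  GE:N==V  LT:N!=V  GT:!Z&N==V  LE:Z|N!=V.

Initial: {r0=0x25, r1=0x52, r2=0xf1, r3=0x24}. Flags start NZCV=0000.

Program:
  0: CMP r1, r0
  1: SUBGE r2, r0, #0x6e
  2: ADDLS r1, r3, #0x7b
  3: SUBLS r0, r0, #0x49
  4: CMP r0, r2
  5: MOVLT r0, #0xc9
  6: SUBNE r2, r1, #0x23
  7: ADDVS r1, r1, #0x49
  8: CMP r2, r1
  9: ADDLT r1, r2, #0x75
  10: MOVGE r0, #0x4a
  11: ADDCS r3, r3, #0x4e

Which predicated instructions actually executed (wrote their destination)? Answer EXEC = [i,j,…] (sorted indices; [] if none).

EXEC = [1,6,9]

0: ✓ CMP  NZCV=0010
1: ✓ SUBGE  r2←0xb7
2: · ADDLS
3: · SUBLS
4: ✓ CMP  NZCV=0000
5: · MOVLT
6: ✓ SUBNE  r2←0x2f
7: · ADDVS
8: ✓ CMP  NZCV=1000
9: ✓ ADDLT  r1←0xa4
10: · MOVGE
11: · ADDCS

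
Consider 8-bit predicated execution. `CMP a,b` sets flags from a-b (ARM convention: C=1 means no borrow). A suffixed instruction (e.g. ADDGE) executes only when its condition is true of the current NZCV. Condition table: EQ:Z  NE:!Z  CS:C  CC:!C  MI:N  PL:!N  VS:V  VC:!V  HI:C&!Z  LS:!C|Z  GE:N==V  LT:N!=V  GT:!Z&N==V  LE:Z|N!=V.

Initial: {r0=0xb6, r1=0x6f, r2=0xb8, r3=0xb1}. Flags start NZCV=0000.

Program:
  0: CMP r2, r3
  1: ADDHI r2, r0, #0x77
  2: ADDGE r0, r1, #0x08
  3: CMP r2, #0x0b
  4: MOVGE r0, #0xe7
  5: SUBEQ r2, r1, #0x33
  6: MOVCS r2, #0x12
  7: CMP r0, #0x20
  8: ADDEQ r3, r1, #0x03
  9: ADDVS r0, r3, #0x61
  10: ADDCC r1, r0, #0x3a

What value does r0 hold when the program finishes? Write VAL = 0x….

VAL = 0xe7

[0] flags=0010 → (cmp)
[1] flags=0010 HI?T → r2=0x2d
[2] flags=0010 GE?T → r0=0x77
[3] flags=0010 → (cmp)
[4] flags=0010 GE?T → r0=0xe7
[5] flags=0010 EQ?F → skip
[6] flags=0010 CS?T → r2=0x12
[7] flags=1010 → (cmp)
[8] flags=1010 EQ?F → skip
[9] flags=1010 VS?F → skip
[10] flags=1010 CC?F → skip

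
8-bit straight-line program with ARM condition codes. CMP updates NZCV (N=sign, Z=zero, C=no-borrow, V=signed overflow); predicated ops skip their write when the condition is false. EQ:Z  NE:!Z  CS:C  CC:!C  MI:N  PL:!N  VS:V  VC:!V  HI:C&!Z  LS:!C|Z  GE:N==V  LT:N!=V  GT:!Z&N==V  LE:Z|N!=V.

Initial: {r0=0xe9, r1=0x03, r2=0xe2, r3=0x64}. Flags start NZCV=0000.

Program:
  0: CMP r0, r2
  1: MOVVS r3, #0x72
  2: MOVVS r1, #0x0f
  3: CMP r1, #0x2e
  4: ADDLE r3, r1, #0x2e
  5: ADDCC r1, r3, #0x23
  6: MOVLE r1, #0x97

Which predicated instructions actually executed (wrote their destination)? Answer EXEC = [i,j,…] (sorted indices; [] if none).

0: ✓ CMP  NZCV=0010
1: · MOVVS
2: · MOVVS
3: ✓ CMP  NZCV=1000
4: ✓ ADDLE  r3←0x31
5: ✓ ADDCC  r1←0x54
6: ✓ MOVLE  r1←0x97

EXEC = [4,5,6]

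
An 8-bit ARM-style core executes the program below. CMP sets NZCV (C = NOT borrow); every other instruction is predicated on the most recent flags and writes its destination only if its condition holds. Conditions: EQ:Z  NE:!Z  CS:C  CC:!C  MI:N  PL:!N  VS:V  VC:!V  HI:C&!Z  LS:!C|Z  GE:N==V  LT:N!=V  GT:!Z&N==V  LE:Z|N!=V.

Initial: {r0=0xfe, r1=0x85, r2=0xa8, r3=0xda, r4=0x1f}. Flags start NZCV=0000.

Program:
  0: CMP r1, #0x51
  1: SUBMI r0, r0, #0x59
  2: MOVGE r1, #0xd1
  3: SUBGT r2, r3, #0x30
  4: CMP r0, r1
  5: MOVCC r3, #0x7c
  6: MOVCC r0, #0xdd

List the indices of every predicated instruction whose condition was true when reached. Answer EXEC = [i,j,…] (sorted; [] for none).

0: ✓ CMP  NZCV=0011
1: · SUBMI
2: · MOVGE
3: · SUBGT
4: ✓ CMP  NZCV=0010
5: · MOVCC
6: · MOVCC

EXEC = []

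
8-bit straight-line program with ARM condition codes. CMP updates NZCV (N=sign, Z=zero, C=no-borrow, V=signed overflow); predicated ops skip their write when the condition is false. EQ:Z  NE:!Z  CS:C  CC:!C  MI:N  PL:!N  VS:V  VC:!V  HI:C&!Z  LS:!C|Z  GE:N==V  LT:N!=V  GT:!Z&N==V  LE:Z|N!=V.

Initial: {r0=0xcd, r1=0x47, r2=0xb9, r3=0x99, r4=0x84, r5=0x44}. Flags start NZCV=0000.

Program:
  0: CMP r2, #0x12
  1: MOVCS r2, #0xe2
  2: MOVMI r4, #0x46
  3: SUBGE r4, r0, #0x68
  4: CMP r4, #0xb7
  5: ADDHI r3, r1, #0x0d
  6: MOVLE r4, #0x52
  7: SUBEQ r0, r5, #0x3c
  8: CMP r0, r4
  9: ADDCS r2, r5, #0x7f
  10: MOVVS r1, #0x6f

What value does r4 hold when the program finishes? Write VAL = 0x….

0: ✓ CMP  NZCV=1010
1: ✓ MOVCS  r2←0xe2
2: ✓ MOVMI  r4←0x46
3: · SUBGE
4: ✓ CMP  NZCV=1001
5: · ADDHI
6: · MOVLE
7: · SUBEQ
8: ✓ CMP  NZCV=1010
9: ✓ ADDCS  r2←0xc3
10: · MOVVS

VAL = 0x46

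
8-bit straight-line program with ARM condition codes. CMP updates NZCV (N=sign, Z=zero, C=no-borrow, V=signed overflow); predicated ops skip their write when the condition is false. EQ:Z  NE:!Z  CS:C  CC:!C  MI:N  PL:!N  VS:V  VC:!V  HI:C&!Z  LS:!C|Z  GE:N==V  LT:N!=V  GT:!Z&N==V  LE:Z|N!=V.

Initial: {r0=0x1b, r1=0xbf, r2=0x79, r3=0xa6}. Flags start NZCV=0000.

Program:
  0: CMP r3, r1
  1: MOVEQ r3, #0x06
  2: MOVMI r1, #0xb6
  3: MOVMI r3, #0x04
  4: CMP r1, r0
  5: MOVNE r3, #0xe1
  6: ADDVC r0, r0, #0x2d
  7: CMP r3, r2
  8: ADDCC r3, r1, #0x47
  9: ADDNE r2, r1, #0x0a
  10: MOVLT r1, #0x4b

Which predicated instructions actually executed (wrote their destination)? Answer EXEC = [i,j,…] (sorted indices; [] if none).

[0] flags=1000 → (cmp)
[1] flags=1000 EQ?F → skip
[2] flags=1000 MI?T → r1=0xb6
[3] flags=1000 MI?T → r3=0x04
[4] flags=1010 → (cmp)
[5] flags=1010 NE?T → r3=0xe1
[6] flags=1010 VC?T → r0=0x48
[7] flags=0011 → (cmp)
[8] flags=0011 CC?F → skip
[9] flags=0011 NE?T → r2=0xc0
[10] flags=0011 LT?T → r1=0x4b

EXEC = [2,3,5,6,9,10]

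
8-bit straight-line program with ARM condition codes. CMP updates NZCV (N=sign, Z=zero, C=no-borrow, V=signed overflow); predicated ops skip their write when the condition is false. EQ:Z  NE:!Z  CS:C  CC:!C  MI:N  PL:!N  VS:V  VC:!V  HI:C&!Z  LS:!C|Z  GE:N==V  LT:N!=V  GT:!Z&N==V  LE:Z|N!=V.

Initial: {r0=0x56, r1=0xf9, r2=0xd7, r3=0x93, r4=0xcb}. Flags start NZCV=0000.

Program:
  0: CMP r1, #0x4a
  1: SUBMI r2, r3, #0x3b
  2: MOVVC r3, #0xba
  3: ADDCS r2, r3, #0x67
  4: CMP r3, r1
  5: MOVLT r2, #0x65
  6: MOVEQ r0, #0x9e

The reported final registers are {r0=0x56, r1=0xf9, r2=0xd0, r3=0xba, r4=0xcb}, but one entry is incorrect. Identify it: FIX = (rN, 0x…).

FIX = (r2, 0x65)

[0] flags=1010 → (cmp)
[1] flags=1010 MI?T → r2=0x58
[2] flags=1010 VC?T → r3=0xba
[3] flags=1010 CS?T → r2=0x21
[4] flags=1000 → (cmp)
[5] flags=1000 LT?T → r2=0x65
[6] flags=1000 EQ?F → skip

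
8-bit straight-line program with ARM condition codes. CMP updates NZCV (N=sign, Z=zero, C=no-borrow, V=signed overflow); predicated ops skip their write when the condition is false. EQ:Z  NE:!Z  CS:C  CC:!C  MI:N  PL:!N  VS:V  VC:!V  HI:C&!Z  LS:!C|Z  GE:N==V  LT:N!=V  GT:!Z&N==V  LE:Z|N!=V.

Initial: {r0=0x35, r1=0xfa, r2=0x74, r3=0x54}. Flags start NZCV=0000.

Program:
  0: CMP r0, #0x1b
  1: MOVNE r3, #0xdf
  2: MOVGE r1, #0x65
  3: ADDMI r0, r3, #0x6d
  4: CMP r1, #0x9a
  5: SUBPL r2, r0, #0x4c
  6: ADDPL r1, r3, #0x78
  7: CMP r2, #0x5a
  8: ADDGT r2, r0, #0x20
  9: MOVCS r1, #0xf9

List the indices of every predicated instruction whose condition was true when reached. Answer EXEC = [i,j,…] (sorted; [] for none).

0: ✓ CMP  NZCV=0010
1: ✓ MOVNE  r3←0xdf
2: ✓ MOVGE  r1←0x65
3: · ADDMI
4: ✓ CMP  NZCV=1001
5: · SUBPL
6: · ADDPL
7: ✓ CMP  NZCV=0010
8: ✓ ADDGT  r2←0x55
9: ✓ MOVCS  r1←0xf9

EXEC = [1,2,8,9]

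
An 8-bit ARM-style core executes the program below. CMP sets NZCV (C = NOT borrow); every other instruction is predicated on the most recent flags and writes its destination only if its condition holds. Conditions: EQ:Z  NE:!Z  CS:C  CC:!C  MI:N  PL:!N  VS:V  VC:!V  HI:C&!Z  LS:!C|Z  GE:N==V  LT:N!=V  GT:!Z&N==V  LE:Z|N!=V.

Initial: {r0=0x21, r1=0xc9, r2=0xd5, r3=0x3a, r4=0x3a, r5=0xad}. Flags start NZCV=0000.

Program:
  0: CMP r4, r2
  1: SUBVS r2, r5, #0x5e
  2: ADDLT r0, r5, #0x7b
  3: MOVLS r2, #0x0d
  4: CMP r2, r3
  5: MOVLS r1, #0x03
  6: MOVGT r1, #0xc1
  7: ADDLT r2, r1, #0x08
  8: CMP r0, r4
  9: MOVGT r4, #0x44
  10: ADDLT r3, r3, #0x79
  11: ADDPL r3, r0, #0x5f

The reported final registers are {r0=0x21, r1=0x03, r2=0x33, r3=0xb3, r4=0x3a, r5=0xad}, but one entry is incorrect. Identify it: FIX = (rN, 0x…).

[0] flags=0000 → (cmp)
[1] flags=0000 VS?F → skip
[2] flags=0000 LT?F → skip
[3] flags=0000 LS?T → r2=0x0d
[4] flags=1000 → (cmp)
[5] flags=1000 LS?T → r1=0x03
[6] flags=1000 GT?F → skip
[7] flags=1000 LT?T → r2=0x0b
[8] flags=1000 → (cmp)
[9] flags=1000 GT?F → skip
[10] flags=1000 LT?T → r3=0xb3
[11] flags=1000 PL?F → skip

FIX = (r2, 0x0b)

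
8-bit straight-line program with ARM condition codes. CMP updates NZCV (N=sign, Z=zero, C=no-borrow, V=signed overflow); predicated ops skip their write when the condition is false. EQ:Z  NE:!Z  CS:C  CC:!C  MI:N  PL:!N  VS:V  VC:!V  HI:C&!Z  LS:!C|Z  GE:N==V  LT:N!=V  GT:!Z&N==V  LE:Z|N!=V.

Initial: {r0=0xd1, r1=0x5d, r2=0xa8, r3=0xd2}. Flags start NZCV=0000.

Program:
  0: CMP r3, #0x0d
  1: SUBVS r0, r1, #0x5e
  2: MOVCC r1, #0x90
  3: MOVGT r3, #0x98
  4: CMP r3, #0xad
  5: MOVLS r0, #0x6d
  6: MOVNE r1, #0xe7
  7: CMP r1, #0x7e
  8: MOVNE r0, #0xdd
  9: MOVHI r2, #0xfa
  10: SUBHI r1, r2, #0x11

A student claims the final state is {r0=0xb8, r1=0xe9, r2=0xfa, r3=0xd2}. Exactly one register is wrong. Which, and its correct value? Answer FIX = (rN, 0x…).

FIX = (r0, 0xdd)

[0] flags=1010 → (cmp)
[1] flags=1010 VS?F → skip
[2] flags=1010 CC?F → skip
[3] flags=1010 GT?F → skip
[4] flags=0010 → (cmp)
[5] flags=0010 LS?F → skip
[6] flags=0010 NE?T → r1=0xe7
[7] flags=0011 → (cmp)
[8] flags=0011 NE?T → r0=0xdd
[9] flags=0011 HI?T → r2=0xfa
[10] flags=0011 HI?T → r1=0xe9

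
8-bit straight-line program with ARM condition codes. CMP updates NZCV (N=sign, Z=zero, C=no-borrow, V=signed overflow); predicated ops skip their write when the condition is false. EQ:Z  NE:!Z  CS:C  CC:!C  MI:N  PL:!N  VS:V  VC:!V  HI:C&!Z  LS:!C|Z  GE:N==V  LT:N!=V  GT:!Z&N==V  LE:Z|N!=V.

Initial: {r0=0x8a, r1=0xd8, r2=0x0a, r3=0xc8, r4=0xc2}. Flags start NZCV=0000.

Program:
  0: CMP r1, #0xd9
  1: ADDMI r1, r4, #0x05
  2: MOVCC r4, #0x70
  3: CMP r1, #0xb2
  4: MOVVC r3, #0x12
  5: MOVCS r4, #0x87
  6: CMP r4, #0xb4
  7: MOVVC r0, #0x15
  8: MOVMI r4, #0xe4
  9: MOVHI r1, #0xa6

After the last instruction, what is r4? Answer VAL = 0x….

VAL = 0xe4

0: ✓ CMP  NZCV=1000
1: ✓ ADDMI  r1←0xc7
2: ✓ MOVCC  r4←0x70
3: ✓ CMP  NZCV=0010
4: ✓ MOVVC  r3←0x12
5: ✓ MOVCS  r4←0x87
6: ✓ CMP  NZCV=1000
7: ✓ MOVVC  r0←0x15
8: ✓ MOVMI  r4←0xe4
9: · MOVHI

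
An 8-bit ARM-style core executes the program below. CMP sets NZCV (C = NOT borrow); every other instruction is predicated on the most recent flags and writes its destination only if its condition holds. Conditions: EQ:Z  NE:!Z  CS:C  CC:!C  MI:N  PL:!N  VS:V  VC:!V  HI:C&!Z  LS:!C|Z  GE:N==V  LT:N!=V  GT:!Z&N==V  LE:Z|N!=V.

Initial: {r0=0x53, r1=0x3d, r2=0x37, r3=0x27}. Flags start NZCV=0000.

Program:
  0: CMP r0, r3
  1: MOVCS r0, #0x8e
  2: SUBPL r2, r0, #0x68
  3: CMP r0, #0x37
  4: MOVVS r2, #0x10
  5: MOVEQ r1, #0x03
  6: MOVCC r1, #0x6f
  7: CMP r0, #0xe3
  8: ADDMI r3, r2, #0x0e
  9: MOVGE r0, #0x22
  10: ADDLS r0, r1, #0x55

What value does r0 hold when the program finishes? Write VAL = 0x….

[0] flags=0010 → (cmp)
[1] flags=0010 CS?T → r0=0x8e
[2] flags=0010 PL?T → r2=0x26
[3] flags=0011 → (cmp)
[4] flags=0011 VS?T → r2=0x10
[5] flags=0011 EQ?F → skip
[6] flags=0011 CC?F → skip
[7] flags=1000 → (cmp)
[8] flags=1000 MI?T → r3=0x1e
[9] flags=1000 GE?F → skip
[10] flags=1000 LS?T → r0=0x92

VAL = 0x92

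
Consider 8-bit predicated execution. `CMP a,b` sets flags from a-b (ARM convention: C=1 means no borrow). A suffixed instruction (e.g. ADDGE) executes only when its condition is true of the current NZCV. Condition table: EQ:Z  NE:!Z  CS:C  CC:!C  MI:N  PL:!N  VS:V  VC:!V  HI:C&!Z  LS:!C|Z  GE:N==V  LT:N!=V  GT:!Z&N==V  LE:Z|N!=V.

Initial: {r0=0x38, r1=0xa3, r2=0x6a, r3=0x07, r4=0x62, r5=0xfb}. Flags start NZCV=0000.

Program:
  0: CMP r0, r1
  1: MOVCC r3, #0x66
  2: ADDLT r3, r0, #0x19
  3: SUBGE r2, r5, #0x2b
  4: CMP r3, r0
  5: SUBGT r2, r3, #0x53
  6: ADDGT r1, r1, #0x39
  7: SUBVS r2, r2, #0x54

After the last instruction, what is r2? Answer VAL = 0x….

VAL = 0x13

[0] flags=1001 → (cmp)
[1] flags=1001 CC?T → r3=0x66
[2] flags=1001 LT?F → skip
[3] flags=1001 GE?T → r2=0xd0
[4] flags=0010 → (cmp)
[5] flags=0010 GT?T → r2=0x13
[6] flags=0010 GT?T → r1=0xdc
[7] flags=0010 VS?F → skip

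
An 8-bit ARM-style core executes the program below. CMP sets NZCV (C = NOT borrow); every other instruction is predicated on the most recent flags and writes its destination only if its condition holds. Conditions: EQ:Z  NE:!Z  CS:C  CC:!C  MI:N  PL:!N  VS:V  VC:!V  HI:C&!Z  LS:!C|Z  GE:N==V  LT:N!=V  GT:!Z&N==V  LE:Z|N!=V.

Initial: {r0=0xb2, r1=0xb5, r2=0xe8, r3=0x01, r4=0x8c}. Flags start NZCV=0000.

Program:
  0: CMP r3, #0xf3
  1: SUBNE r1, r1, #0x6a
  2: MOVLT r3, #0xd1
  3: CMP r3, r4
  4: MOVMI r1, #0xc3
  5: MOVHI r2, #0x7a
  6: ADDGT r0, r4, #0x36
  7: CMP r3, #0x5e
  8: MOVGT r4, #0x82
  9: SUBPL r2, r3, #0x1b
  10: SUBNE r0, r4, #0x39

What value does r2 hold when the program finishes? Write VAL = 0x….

0: ✓ CMP  NZCV=0000
1: ✓ SUBNE  r1←0x4b
2: · MOVLT
3: ✓ CMP  NZCV=0000
4: · MOVMI
5: · MOVHI
6: ✓ ADDGT  r0←0xc2
7: ✓ CMP  NZCV=1000
8: · MOVGT
9: · SUBPL
10: ✓ SUBNE  r0←0x53

VAL = 0xe8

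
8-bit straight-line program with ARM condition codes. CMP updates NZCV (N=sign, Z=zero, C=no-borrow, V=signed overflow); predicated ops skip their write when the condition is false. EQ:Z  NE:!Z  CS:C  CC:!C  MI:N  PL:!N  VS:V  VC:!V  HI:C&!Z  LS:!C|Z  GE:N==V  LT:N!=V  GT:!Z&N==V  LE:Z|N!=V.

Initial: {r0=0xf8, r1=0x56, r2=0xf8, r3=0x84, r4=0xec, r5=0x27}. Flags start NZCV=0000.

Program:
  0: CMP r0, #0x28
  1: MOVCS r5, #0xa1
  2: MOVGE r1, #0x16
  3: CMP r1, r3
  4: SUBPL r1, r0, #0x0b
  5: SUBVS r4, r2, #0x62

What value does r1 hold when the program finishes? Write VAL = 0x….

VAL = 0x56

0: ✓ CMP  NZCV=1010
1: ✓ MOVCS  r5←0xa1
2: · MOVGE
3: ✓ CMP  NZCV=1001
4: · SUBPL
5: ✓ SUBVS  r4←0x96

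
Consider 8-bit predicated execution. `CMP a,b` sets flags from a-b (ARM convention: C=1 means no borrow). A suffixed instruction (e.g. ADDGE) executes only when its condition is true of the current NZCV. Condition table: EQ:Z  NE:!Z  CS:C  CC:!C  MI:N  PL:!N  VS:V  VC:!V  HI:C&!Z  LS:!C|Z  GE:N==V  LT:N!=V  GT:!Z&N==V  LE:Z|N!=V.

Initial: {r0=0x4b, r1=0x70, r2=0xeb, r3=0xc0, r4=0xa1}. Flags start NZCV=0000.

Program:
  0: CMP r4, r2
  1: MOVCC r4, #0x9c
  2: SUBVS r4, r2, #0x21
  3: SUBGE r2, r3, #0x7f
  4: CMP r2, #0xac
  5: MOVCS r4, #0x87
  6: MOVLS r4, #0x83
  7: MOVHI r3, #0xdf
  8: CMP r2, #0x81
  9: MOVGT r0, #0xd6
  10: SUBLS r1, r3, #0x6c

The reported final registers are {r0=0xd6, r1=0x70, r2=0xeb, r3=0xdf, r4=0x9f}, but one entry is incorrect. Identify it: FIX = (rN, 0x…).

FIX = (r4, 0x87)

[0] flags=1000 → (cmp)
[1] flags=1000 CC?T → r4=0x9c
[2] flags=1000 VS?F → skip
[3] flags=1000 GE?F → skip
[4] flags=0010 → (cmp)
[5] flags=0010 CS?T → r4=0x87
[6] flags=0010 LS?F → skip
[7] flags=0010 HI?T → r3=0xdf
[8] flags=0010 → (cmp)
[9] flags=0010 GT?T → r0=0xd6
[10] flags=0010 LS?F → skip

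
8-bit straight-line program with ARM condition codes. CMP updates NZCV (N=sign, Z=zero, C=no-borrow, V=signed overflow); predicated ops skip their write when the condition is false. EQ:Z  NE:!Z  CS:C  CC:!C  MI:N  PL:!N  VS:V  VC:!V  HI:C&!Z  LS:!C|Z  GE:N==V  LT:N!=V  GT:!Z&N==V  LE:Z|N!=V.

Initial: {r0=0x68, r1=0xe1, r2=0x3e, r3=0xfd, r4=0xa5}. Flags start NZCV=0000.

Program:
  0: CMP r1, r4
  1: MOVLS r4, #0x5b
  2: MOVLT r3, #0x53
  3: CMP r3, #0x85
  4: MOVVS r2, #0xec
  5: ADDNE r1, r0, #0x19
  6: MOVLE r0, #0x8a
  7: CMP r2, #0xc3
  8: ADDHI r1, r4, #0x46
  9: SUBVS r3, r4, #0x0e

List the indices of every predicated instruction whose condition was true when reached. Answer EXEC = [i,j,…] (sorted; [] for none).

[0] flags=0010 → (cmp)
[1] flags=0010 LS?F → skip
[2] flags=0010 LT?F → skip
[3] flags=0010 → (cmp)
[4] flags=0010 VS?F → skip
[5] flags=0010 NE?T → r1=0x81
[6] flags=0010 LE?F → skip
[7] flags=0000 → (cmp)
[8] flags=0000 HI?F → skip
[9] flags=0000 VS?F → skip

EXEC = [5]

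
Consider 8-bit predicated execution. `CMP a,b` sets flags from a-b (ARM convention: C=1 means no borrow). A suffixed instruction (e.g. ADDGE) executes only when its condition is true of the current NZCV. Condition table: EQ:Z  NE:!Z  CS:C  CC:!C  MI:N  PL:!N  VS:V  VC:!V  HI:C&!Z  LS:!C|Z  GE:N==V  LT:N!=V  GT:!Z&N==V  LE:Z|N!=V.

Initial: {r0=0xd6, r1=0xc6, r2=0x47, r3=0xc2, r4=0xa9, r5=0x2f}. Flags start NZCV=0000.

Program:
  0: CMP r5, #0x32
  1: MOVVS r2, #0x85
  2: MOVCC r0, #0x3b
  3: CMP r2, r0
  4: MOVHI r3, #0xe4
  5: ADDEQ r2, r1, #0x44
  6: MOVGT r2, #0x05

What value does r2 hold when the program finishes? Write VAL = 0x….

VAL = 0x05

0: ✓ CMP  NZCV=1000
1: · MOVVS
2: ✓ MOVCC  r0←0x3b
3: ✓ CMP  NZCV=0010
4: ✓ MOVHI  r3←0xe4
5: · ADDEQ
6: ✓ MOVGT  r2←0x05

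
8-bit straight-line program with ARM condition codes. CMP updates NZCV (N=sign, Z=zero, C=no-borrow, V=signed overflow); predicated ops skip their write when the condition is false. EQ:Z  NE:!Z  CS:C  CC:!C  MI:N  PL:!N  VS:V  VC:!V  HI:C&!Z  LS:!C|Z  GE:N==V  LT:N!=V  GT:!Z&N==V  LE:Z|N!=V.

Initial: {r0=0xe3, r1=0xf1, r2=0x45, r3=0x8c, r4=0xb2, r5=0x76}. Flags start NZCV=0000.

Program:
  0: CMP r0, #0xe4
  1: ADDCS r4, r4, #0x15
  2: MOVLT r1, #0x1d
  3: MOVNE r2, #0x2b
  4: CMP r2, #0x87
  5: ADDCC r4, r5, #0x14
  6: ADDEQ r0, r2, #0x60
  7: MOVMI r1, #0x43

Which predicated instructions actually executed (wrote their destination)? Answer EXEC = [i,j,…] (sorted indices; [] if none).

EXEC = [2,3,5,7]

0: ✓ CMP  NZCV=1000
1: · ADDCS
2: ✓ MOVLT  r1←0x1d
3: ✓ MOVNE  r2←0x2b
4: ✓ CMP  NZCV=1001
5: ✓ ADDCC  r4←0x8a
6: · ADDEQ
7: ✓ MOVMI  r1←0x43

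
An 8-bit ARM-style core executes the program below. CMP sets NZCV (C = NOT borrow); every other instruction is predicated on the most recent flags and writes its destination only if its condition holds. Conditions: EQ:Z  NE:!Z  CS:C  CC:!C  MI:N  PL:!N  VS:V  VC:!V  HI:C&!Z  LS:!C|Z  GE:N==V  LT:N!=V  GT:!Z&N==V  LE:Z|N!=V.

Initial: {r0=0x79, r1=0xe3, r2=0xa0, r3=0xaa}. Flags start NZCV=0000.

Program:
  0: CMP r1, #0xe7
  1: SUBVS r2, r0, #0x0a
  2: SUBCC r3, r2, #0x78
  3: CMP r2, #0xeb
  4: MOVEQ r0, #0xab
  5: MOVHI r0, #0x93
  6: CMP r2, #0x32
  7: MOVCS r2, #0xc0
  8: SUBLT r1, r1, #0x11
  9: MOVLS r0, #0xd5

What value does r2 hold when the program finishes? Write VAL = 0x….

VAL = 0xc0

0: ✓ CMP  NZCV=1000
1: · SUBVS
2: ✓ SUBCC  r3←0x28
3: ✓ CMP  NZCV=1000
4: · MOVEQ
5: · MOVHI
6: ✓ CMP  NZCV=0011
7: ✓ MOVCS  r2←0xc0
8: ✓ SUBLT  r1←0xd2
9: · MOVLS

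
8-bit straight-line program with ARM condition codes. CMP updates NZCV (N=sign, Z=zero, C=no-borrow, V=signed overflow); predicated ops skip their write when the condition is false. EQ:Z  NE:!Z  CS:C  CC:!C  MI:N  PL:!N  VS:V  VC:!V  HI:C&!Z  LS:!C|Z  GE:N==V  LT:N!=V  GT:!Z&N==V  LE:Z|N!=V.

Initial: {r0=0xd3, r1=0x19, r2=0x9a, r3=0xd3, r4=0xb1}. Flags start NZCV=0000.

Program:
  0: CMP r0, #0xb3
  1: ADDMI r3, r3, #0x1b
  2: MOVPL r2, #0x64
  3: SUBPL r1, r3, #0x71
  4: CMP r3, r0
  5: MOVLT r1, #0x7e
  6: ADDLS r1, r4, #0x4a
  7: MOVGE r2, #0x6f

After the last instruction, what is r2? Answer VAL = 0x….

0: ✓ CMP  NZCV=0010
1: · ADDMI
2: ✓ MOVPL  r2←0x64
3: ✓ SUBPL  r1←0x62
4: ✓ CMP  NZCV=0110
5: · MOVLT
6: ✓ ADDLS  r1←0xfb
7: ✓ MOVGE  r2←0x6f

VAL = 0x6f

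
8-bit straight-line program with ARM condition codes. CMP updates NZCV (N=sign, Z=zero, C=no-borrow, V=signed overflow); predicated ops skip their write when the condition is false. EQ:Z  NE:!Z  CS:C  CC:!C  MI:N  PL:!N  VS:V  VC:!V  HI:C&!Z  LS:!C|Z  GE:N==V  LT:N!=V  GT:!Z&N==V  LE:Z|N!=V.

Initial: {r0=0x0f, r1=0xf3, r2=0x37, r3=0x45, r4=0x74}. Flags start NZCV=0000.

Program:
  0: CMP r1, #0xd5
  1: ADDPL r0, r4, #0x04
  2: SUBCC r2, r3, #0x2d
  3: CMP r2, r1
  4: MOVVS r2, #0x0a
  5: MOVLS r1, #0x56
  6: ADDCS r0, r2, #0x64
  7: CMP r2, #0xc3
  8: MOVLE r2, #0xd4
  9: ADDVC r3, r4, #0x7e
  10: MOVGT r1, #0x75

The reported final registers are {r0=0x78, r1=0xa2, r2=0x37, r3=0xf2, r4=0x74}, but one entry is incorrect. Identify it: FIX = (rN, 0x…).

FIX = (r1, 0x75)

0: ✓ CMP  NZCV=0010
1: ✓ ADDPL  r0←0x78
2: · SUBCC
3: ✓ CMP  NZCV=0000
4: · MOVVS
5: ✓ MOVLS  r1←0x56
6: · ADDCS
7: ✓ CMP  NZCV=0000
8: · MOVLE
9: ✓ ADDVC  r3←0xf2
10: ✓ MOVGT  r1←0x75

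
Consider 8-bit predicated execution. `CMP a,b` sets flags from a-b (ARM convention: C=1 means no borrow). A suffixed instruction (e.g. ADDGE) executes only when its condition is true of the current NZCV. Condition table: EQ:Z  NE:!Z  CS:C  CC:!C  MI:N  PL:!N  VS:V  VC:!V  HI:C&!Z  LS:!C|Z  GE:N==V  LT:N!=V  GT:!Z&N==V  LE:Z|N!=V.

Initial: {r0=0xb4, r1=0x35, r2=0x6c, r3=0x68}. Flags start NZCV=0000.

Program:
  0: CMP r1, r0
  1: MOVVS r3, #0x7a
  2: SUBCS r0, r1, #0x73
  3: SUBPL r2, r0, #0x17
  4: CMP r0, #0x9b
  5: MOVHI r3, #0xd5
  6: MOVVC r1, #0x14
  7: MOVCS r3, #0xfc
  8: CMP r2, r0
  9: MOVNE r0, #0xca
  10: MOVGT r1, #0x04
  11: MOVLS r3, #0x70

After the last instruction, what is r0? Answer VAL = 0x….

0: ✓ CMP  NZCV=1001
1: ✓ MOVVS  r3←0x7a
2: · SUBCS
3: · SUBPL
4: ✓ CMP  NZCV=0010
5: ✓ MOVHI  r3←0xd5
6: ✓ MOVVC  r1←0x14
7: ✓ MOVCS  r3←0xfc
8: ✓ CMP  NZCV=1001
9: ✓ MOVNE  r0←0xca
10: ✓ MOVGT  r1←0x04
11: ✓ MOVLS  r3←0x70

VAL = 0xca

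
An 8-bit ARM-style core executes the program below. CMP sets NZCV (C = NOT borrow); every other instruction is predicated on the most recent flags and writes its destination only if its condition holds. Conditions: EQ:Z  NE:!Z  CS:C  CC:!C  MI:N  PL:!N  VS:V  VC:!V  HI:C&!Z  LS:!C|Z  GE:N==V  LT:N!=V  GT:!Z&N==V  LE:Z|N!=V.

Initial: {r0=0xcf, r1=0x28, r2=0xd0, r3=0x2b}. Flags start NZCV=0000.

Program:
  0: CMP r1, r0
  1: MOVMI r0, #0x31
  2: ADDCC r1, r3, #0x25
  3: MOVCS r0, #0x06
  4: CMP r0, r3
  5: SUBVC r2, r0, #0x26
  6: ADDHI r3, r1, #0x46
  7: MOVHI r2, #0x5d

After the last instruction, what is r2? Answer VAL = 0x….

0: ✓ CMP  NZCV=0000
1: · MOVMI
2: ✓ ADDCC  r1←0x50
3: · MOVCS
4: ✓ CMP  NZCV=1010
5: ✓ SUBVC  r2←0xa9
6: ✓ ADDHI  r3←0x96
7: ✓ MOVHI  r2←0x5d

VAL = 0x5d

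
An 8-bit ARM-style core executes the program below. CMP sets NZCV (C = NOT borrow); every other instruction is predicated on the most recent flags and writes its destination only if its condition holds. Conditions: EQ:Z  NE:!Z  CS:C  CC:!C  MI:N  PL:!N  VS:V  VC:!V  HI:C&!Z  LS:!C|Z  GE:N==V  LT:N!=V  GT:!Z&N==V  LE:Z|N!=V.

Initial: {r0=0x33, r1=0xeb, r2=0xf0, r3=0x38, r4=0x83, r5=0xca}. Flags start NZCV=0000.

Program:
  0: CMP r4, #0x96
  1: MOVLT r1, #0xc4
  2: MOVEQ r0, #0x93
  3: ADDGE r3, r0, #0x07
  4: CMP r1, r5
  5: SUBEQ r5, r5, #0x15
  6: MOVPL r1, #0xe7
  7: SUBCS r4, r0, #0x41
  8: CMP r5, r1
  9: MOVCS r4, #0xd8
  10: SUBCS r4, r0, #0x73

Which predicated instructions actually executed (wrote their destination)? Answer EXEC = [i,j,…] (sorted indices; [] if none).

0: ✓ CMP  NZCV=1000
1: ✓ MOVLT  r1←0xc4
2: · MOVEQ
3: · ADDGE
4: ✓ CMP  NZCV=1000
5: · SUBEQ
6: · MOVPL
7: · SUBCS
8: ✓ CMP  NZCV=0010
9: ✓ MOVCS  r4←0xd8
10: ✓ SUBCS  r4←0xc0

EXEC = [1,9,10]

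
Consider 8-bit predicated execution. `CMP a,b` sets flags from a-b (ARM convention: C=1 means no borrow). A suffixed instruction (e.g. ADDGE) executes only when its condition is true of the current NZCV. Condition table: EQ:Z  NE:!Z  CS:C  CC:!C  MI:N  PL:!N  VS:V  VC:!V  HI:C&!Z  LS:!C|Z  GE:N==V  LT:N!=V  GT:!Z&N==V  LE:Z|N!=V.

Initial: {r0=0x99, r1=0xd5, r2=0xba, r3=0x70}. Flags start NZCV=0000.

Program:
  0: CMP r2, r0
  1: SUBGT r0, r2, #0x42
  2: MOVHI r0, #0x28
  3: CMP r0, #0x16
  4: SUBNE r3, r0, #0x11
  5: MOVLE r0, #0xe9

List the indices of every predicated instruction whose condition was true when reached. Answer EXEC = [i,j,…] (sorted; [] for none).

EXEC = [1,2,4]

0: ✓ CMP  NZCV=0010
1: ✓ SUBGT  r0←0x78
2: ✓ MOVHI  r0←0x28
3: ✓ CMP  NZCV=0010
4: ✓ SUBNE  r3←0x17
5: · MOVLE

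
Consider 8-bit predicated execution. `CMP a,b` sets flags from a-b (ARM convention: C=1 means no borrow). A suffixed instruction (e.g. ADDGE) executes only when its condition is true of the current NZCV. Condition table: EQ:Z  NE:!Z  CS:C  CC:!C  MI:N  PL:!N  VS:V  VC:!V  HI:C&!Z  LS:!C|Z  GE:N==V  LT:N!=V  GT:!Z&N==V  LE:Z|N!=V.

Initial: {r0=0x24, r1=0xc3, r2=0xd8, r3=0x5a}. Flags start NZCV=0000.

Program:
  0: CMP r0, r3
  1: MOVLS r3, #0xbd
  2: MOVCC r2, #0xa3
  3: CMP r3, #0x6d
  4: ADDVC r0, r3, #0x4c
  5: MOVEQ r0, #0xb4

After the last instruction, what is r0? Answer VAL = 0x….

VAL = 0x24

[0] flags=1000 → (cmp)
[1] flags=1000 LS?T → r3=0xbd
[2] flags=1000 CC?T → r2=0xa3
[3] flags=0011 → (cmp)
[4] flags=0011 VC?F → skip
[5] flags=0011 EQ?F → skip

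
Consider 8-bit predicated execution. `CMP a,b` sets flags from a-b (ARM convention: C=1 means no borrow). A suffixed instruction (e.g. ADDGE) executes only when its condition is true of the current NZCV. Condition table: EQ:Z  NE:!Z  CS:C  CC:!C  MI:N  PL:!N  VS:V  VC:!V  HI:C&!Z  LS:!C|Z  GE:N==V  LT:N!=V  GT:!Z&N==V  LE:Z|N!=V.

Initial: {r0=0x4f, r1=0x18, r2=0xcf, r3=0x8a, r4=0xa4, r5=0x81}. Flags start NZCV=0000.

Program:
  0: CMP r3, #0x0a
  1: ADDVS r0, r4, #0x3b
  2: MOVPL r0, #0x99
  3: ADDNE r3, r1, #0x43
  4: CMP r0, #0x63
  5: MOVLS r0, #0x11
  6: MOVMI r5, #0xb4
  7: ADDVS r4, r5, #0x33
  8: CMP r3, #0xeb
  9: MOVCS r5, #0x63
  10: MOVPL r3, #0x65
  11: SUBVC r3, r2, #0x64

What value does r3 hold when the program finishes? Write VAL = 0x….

[0] flags=1010 → (cmp)
[1] flags=1010 VS?F → skip
[2] flags=1010 PL?F → skip
[3] flags=1010 NE?T → r3=0x5b
[4] flags=1000 → (cmp)
[5] flags=1000 LS?T → r0=0x11
[6] flags=1000 MI?T → r5=0xb4
[7] flags=1000 VS?F → skip
[8] flags=0000 → (cmp)
[9] flags=0000 CS?F → skip
[10] flags=0000 PL?T → r3=0x65
[11] flags=0000 VC?T → r3=0x6b

VAL = 0x6b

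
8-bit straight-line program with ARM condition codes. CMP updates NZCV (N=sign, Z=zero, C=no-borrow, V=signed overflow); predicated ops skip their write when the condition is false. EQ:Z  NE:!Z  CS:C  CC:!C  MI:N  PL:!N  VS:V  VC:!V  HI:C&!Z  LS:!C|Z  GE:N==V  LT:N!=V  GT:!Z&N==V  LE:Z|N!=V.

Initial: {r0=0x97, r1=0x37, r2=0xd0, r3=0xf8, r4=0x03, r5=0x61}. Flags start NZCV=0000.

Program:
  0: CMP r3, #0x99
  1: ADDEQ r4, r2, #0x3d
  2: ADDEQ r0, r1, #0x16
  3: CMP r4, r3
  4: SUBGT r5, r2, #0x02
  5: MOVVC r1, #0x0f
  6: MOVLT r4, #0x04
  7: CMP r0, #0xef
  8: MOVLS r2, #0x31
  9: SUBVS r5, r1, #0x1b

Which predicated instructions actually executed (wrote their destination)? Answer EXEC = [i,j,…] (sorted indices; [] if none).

EXEC = [4,5,8]

[0] flags=0010 → (cmp)
[1] flags=0010 EQ?F → skip
[2] flags=0010 EQ?F → skip
[3] flags=0000 → (cmp)
[4] flags=0000 GT?T → r5=0xce
[5] flags=0000 VC?T → r1=0x0f
[6] flags=0000 LT?F → skip
[7] flags=1000 → (cmp)
[8] flags=1000 LS?T → r2=0x31
[9] flags=1000 VS?F → skip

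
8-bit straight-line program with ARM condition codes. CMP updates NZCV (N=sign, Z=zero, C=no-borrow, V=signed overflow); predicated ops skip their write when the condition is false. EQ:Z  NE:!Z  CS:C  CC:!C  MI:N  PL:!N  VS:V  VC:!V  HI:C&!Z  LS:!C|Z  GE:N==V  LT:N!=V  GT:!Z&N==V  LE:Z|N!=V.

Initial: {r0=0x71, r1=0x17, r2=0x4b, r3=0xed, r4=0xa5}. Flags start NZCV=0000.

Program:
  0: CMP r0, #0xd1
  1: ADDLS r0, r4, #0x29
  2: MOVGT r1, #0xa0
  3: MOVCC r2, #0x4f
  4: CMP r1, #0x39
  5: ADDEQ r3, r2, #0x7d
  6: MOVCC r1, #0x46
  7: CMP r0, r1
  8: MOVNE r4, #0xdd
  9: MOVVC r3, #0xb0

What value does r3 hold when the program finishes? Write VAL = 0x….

VAL = 0xb0

0: ✓ CMP  NZCV=1001
1: ✓ ADDLS  r0←0xce
2: ✓ MOVGT  r1←0xa0
3: ✓ MOVCC  r2←0x4f
4: ✓ CMP  NZCV=0011
5: · ADDEQ
6: · MOVCC
7: ✓ CMP  NZCV=0010
8: ✓ MOVNE  r4←0xdd
9: ✓ MOVVC  r3←0xb0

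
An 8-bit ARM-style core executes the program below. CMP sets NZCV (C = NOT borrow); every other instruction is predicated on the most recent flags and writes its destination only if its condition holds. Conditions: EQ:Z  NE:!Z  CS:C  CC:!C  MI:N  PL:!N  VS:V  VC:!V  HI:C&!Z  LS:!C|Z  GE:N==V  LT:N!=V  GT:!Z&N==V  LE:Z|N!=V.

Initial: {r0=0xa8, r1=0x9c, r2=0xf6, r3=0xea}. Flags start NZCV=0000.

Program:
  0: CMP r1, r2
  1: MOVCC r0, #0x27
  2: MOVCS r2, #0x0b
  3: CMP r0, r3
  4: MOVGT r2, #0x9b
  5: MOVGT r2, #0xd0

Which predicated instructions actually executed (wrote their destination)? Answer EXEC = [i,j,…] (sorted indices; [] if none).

EXEC = [1,4,5]

[0] flags=1000 → (cmp)
[1] flags=1000 CC?T → r0=0x27
[2] flags=1000 CS?F → skip
[3] flags=0000 → (cmp)
[4] flags=0000 GT?T → r2=0x9b
[5] flags=0000 GT?T → r2=0xd0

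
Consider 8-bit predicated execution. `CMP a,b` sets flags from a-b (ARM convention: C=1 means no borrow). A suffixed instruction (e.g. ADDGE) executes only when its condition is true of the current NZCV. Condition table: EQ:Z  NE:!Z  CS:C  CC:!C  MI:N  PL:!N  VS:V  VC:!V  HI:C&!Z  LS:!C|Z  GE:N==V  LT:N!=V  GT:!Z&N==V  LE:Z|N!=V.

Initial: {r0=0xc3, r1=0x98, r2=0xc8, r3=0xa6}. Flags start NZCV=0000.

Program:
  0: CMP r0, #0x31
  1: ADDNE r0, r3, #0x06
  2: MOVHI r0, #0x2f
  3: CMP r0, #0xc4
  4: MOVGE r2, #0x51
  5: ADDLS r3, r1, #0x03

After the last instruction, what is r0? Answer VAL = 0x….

VAL = 0x2f

[0] flags=1010 → (cmp)
[1] flags=1010 NE?T → r0=0xac
[2] flags=1010 HI?T → r0=0x2f
[3] flags=0000 → (cmp)
[4] flags=0000 GE?T → r2=0x51
[5] flags=0000 LS?T → r3=0x9b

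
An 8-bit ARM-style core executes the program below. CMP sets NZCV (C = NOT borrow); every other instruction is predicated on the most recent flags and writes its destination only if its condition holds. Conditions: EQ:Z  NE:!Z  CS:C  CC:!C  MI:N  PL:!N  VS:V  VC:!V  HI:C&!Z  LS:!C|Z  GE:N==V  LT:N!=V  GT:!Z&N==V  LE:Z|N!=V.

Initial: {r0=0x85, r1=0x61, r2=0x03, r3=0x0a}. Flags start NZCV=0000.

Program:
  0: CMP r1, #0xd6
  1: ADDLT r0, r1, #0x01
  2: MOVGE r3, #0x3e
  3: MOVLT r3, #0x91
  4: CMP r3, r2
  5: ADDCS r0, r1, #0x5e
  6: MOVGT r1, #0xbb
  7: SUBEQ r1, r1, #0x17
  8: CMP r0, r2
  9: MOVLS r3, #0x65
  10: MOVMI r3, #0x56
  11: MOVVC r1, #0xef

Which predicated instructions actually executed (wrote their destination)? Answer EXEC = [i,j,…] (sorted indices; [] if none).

0: ✓ CMP  NZCV=1001
1: · ADDLT
2: ✓ MOVGE  r3←0x3e
3: · MOVLT
4: ✓ CMP  NZCV=0010
5: ✓ ADDCS  r0←0xbf
6: ✓ MOVGT  r1←0xbb
7: · SUBEQ
8: ✓ CMP  NZCV=1010
9: · MOVLS
10: ✓ MOVMI  r3←0x56
11: ✓ MOVVC  r1←0xef

EXEC = [2,5,6,10,11]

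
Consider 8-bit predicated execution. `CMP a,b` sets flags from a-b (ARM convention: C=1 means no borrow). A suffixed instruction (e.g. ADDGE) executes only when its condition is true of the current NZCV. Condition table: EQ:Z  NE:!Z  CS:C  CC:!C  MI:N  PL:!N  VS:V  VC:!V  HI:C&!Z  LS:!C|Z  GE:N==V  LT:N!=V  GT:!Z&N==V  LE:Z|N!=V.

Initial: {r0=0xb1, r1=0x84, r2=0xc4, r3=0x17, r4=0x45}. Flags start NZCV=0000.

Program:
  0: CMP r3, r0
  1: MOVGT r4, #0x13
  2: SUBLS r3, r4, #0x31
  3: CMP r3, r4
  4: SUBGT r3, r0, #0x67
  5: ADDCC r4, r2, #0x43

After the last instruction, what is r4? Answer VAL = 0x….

[0] flags=0000 → (cmp)
[1] flags=0000 GT?T → r4=0x13
[2] flags=0000 LS?T → r3=0xe2
[3] flags=1010 → (cmp)
[4] flags=1010 GT?F → skip
[5] flags=1010 CC?F → skip

VAL = 0x13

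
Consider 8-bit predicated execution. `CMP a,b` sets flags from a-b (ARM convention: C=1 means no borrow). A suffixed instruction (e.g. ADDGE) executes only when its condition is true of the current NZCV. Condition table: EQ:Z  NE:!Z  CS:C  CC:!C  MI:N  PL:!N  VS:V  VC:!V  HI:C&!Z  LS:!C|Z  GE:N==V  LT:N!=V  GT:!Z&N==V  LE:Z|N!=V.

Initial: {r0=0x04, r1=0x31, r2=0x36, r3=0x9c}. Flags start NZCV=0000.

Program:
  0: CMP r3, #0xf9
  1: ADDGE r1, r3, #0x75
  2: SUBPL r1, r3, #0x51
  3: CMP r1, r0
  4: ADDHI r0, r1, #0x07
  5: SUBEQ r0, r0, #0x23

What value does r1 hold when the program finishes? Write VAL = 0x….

VAL = 0x31

[0] flags=1000 → (cmp)
[1] flags=1000 GE?F → skip
[2] flags=1000 PL?F → skip
[3] flags=0010 → (cmp)
[4] flags=0010 HI?T → r0=0x38
[5] flags=0010 EQ?F → skip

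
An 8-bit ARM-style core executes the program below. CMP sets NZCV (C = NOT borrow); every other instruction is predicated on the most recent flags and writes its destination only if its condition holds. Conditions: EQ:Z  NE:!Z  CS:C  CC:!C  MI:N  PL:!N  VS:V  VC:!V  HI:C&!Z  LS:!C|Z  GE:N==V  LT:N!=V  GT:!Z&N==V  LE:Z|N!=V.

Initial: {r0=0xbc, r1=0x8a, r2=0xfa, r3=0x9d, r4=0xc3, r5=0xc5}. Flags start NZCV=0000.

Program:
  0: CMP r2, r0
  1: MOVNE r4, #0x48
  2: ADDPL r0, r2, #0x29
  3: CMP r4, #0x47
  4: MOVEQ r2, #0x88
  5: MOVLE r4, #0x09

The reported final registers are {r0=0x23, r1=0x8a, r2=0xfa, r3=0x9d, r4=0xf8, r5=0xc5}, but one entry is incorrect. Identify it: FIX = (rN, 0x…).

FIX = (r4, 0x48)

0: ✓ CMP  NZCV=0010
1: ✓ MOVNE  r4←0x48
2: ✓ ADDPL  r0←0x23
3: ✓ CMP  NZCV=0010
4: · MOVEQ
5: · MOVLE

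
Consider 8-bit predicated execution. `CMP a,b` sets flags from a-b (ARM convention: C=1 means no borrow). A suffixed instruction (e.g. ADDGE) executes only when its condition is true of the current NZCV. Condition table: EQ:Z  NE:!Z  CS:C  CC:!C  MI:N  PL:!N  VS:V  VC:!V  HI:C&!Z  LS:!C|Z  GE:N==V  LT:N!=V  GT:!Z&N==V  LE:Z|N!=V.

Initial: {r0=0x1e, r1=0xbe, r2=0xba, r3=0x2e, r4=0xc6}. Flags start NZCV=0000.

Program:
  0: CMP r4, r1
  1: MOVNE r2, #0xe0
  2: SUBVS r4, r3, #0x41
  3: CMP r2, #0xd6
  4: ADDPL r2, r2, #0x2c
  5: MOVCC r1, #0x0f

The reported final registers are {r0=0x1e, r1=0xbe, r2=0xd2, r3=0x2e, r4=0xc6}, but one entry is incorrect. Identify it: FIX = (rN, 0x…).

[0] flags=0010 → (cmp)
[1] flags=0010 NE?T → r2=0xe0
[2] flags=0010 VS?F → skip
[3] flags=0010 → (cmp)
[4] flags=0010 PL?T → r2=0x0c
[5] flags=0010 CC?F → skip

FIX = (r2, 0x0c)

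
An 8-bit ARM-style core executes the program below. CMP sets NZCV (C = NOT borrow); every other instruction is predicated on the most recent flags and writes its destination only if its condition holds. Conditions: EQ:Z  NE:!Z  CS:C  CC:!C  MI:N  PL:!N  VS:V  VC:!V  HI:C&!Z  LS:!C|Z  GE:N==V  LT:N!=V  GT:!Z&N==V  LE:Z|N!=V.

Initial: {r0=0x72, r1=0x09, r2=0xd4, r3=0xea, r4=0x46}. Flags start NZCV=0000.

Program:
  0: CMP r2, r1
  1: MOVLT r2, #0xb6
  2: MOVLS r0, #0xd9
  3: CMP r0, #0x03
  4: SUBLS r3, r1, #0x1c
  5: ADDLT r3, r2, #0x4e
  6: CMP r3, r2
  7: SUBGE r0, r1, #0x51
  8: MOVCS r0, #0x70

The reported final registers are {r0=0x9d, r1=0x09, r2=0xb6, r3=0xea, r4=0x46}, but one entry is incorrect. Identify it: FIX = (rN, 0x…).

0: ✓ CMP  NZCV=1010
1: ✓ MOVLT  r2←0xb6
2: · MOVLS
3: ✓ CMP  NZCV=0010
4: · SUBLS
5: · ADDLT
6: ✓ CMP  NZCV=0010
7: ✓ SUBGE  r0←0xb8
8: ✓ MOVCS  r0←0x70

FIX = (r0, 0x70)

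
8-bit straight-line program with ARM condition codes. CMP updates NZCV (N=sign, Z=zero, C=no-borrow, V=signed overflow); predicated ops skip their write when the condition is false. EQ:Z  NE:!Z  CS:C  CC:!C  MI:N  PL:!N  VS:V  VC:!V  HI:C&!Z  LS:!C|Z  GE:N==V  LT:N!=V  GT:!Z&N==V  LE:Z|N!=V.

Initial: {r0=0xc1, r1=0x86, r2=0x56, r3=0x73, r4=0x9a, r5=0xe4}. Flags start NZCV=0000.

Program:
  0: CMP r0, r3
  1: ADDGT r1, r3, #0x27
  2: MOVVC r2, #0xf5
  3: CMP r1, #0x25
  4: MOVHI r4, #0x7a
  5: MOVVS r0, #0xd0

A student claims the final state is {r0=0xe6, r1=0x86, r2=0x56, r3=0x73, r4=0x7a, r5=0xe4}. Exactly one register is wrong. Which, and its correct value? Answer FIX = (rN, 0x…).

FIX = (r0, 0xd0)

0: ✓ CMP  NZCV=0011
1: · ADDGT
2: · MOVVC
3: ✓ CMP  NZCV=0011
4: ✓ MOVHI  r4←0x7a
5: ✓ MOVVS  r0←0xd0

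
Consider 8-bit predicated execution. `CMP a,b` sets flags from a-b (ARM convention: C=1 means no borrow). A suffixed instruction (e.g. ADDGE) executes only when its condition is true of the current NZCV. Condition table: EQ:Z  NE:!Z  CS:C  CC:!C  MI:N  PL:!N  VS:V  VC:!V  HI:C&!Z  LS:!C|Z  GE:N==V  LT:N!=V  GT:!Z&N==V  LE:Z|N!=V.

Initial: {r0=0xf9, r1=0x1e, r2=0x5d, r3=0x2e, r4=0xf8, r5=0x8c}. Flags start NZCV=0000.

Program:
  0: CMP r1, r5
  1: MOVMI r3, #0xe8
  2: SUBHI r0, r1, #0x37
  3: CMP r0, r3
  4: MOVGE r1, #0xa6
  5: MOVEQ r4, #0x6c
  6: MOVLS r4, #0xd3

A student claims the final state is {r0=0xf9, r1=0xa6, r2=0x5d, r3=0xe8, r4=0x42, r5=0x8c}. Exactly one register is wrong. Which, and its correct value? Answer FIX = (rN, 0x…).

FIX = (r4, 0xf8)

[0] flags=1001 → (cmp)
[1] flags=1001 MI?T → r3=0xe8
[2] flags=1001 HI?F → skip
[3] flags=0010 → (cmp)
[4] flags=0010 GE?T → r1=0xa6
[5] flags=0010 EQ?F → skip
[6] flags=0010 LS?F → skip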